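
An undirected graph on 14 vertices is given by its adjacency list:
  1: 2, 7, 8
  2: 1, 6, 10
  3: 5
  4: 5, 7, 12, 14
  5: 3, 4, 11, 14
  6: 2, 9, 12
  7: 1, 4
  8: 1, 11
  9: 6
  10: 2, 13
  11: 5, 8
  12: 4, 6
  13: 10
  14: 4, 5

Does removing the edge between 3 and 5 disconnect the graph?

Yes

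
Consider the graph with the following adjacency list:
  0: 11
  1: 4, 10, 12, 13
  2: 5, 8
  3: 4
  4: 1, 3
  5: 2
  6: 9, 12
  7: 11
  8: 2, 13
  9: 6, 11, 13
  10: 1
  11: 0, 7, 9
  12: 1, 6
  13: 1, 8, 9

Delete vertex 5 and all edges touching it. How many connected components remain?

With 5 gone, the remaining components are: {0, 1, 2, 3, 4, 6, 7, 8, 9, 10, 11, 12, 13}.
That is 1 component.

1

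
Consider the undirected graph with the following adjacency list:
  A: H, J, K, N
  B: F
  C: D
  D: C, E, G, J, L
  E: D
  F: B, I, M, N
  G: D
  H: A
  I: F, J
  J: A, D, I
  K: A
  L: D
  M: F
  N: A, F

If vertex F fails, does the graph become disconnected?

Yes

Deleting F raises the number of components from 1 to 3, so F is a cut vertex.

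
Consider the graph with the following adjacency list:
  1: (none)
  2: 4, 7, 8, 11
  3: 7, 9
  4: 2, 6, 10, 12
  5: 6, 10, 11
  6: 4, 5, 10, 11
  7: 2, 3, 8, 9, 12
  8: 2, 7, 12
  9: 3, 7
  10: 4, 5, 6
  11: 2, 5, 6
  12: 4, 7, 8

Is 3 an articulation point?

No

Deleting 3 leaves 2 components (was 2), so 3 is not a cut vertex.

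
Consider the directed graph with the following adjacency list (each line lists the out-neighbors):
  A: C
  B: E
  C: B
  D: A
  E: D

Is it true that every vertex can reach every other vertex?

From E we can reach every vertex (A, B, C, D, E), and every vertex can reach E (A, B, C, D, E). So the whole graph is one strongly connected component.

Yes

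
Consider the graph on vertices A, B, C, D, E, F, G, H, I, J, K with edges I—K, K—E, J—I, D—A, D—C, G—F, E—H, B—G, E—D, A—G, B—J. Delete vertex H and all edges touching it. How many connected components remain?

With H gone, the remaining components are: {A, B, C, D, E, F, G, I, J, K}.
That is 1 component.

1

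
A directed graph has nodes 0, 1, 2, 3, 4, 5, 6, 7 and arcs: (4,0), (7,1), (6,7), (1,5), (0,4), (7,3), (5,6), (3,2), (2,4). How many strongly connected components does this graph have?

{1, 5, 6, 7} are all mutually reachable — one SCC of size 4.
{0, 4} are all mutually reachable — one SCC of size 2.
{3} is an SCC by itself.
{2} is an SCC by itself.
That gives 4 strongly connected components.

4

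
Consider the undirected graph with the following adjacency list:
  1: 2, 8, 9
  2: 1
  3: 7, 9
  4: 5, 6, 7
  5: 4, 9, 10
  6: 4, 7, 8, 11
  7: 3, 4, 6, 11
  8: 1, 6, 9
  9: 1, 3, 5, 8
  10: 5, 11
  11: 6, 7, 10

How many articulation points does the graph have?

Removing 1 increases the component count from 1 to 2, so 1 is a cut vertex.
By contrast removing 3 leaves 1 component; it is not a cut vertex. No other vertex is a cut vertex either.

1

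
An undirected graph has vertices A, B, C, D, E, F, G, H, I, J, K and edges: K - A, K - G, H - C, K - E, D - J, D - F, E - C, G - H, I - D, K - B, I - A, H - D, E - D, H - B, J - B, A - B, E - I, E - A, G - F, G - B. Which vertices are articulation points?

none

Removing B, for instance, still leaves 1 component. No single vertex removal increases the component count — the graph has no articulation points.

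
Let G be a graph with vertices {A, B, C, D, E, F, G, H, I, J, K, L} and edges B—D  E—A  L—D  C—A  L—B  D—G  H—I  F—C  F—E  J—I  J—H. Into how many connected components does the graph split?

K is isolated — a component by itself.
Starting from H we can reach H, I, J. That is one component of size 3.
Starting from B we can reach B, D, G, L. That is one component of size 4.
Starting from A we can reach A, C, E, F. That is one component of size 4.
Total: 4 components.

4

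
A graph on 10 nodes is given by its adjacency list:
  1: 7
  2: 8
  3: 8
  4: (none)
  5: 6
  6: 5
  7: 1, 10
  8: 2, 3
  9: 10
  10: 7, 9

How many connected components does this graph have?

4

4 is isolated — a component by itself.
Starting from 5 we can reach 5, 6. That is one component of size 2.
Starting from 2 we can reach 2, 3, 8. That is one component of size 3.
Starting from 1 we can reach 1, 7, 9, 10. That is one component of size 4.
Total: 4 components.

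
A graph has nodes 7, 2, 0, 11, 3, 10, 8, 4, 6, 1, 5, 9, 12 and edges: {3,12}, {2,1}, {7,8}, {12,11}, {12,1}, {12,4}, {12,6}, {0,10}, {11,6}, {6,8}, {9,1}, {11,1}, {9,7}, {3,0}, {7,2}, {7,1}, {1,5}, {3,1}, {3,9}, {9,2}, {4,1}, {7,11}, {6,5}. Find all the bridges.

The edges on the cycle 9-7-2-9 are not bridges since each lies on that cycle.
But removing 10—0 disconnects 10 from 0; removing 3—0 disconnects 3 from 0 — these are bridges.

0-10, 0-3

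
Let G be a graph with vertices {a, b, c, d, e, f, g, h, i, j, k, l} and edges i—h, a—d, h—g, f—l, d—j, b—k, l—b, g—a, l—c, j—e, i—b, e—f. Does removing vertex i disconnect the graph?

No

Deleting i leaves 1 component (was 1) (its neighbors b, h remain connected to each other), so i is not a cut vertex.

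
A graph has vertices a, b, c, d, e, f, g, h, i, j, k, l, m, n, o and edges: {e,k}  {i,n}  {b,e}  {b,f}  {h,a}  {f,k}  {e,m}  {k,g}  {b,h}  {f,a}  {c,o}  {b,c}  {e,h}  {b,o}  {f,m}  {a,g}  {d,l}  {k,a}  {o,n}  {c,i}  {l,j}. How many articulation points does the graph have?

Removing b increases the component count from 2 to 3, so b is a cut vertex.
Removing l increases the component count from 2 to 3, so l is a cut vertex.
By contrast removing k leaves 2 components; it is not a cut vertex. No other vertex is a cut vertex either.

2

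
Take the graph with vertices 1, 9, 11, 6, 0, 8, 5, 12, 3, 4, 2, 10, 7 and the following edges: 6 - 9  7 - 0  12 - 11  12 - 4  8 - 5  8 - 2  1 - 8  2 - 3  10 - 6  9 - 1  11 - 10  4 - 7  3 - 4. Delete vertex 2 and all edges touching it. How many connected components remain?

1

With 2 gone, the remaining components are: {0, 1, 3, 4, 5, 6, 7, 8, 9, 10, 11, 12}.
That is 1 component.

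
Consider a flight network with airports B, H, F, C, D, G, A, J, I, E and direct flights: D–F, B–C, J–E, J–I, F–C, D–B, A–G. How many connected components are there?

4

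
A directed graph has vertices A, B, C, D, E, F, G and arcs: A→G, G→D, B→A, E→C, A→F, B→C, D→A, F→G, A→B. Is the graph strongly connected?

There is no directed path from G to E, so the graph is not strongly connected.

No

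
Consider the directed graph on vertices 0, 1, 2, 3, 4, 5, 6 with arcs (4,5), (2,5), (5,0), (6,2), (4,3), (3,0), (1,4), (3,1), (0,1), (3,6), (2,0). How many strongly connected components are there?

1

{0, 1, 2, 3, 4, 5, 6} are all mutually reachable — one SCC of size 7.
That gives 1 strongly connected component.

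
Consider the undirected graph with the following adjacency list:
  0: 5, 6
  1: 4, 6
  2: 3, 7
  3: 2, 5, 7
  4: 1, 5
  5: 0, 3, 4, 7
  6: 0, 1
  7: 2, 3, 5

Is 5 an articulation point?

Deleting 5 raises the number of components from 1 to 2, so 5 is a cut vertex.

Yes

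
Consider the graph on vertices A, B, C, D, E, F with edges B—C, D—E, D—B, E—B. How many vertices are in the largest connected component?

F is isolated — a component by itself.
A is isolated — a component by itself.
Starting from B we can reach B, C, D, E. That is one component of size 4.
The largest has 4 vertices.

4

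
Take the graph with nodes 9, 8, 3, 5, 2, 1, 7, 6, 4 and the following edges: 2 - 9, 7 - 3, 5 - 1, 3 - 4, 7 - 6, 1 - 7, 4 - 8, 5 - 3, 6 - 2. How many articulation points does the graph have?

Removing 2 increases the component count from 1 to 2, so 2 is a cut vertex.
Removing 3 increases the component count from 1 to 2, so 3 is a cut vertex.
Removing 4 increases the component count from 1 to 2, so 4 is a cut vertex.
Likewise 6, 7 are cut vertices.
By contrast removing 9 leaves 1 component; it is not a cut vertex. No other vertex is a cut vertex either.

5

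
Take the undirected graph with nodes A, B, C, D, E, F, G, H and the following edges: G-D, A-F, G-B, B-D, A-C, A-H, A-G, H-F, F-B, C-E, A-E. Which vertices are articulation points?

A

Removing A increases the component count from 1 to 2, so A is a cut vertex.
By contrast removing H leaves 1 component; it is not a cut vertex. No other vertex is a cut vertex either.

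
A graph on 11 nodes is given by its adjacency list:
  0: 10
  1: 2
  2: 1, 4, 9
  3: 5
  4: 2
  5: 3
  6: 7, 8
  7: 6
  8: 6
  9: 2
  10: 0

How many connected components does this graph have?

Starting from 0 we can reach 0, 10. That is one component of size 2.
Starting from 3 we can reach 3, 5. That is one component of size 2.
Starting from 6 we can reach 6, 7, 8. That is one component of size 3.
Starting from 1 we can reach 1, 2, 4, 9. That is one component of size 4.
Total: 4 components.

4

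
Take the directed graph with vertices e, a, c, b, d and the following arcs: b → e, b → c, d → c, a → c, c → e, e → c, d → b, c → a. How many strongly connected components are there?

{a, c, e} are all mutually reachable — one SCC of size 3.
{b} is an SCC by itself.
{d} is an SCC by itself.
That gives 3 strongly connected components.

3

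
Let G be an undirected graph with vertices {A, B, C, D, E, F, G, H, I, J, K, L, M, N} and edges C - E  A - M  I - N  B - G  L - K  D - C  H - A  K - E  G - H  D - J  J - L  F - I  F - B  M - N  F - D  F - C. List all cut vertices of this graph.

F

Removing F increases the component count from 1 to 2, so F is a cut vertex.
By contrast removing M leaves 1 component; it is not a cut vertex. No other vertex is a cut vertex either.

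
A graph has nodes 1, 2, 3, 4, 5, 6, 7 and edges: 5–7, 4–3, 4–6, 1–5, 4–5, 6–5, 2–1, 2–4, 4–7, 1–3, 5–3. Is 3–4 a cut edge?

No

After removing 3–4, the path 3-5-4 still connects them, so the edge is not a bridge.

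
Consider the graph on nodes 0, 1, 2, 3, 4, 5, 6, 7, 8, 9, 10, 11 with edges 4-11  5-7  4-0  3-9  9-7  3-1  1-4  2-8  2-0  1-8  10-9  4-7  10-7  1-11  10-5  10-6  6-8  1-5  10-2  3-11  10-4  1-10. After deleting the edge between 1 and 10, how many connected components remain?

1 and 10 are still connected via 1-5-10, so the component count stays at 1.

1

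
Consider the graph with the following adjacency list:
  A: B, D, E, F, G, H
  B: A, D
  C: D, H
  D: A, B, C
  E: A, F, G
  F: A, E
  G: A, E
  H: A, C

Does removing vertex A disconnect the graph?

Deleting A raises the number of components from 1 to 2, so A is a cut vertex.

Yes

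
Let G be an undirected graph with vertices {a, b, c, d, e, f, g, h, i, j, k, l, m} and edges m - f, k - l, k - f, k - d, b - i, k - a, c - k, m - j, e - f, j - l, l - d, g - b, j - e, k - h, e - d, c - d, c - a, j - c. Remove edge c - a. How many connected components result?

2

c and a are still connected via c-k-a, so the component count stays at 2.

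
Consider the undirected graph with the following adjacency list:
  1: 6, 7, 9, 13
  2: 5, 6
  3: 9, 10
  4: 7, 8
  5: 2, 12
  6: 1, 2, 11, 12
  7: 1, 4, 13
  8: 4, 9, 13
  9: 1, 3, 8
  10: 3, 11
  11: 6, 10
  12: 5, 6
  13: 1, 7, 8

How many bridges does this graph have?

The edges on the cycle 1-13-7-1 are not bridges since each lies on that cycle.
Every edge lies on some cycle, so there are no bridges.

0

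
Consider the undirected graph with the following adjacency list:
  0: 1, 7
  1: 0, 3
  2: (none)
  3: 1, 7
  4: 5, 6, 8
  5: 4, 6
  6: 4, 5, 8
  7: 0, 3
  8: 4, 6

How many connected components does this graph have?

2 is isolated — a component by itself.
Starting from 4 we can reach 4, 5, 6, 8. That is one component of size 4.
Starting from 0 we can reach 0, 1, 3, 7. That is one component of size 4.
Total: 3 components.

3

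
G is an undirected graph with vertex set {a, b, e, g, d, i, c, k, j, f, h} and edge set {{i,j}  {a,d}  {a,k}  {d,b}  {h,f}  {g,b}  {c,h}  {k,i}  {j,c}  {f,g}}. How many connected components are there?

2

e is isolated — a component by itself.
Starting from a we can reach a, b, c, d, f, g, h, i, j, k. That is one component of size 10.
Total: 2 components.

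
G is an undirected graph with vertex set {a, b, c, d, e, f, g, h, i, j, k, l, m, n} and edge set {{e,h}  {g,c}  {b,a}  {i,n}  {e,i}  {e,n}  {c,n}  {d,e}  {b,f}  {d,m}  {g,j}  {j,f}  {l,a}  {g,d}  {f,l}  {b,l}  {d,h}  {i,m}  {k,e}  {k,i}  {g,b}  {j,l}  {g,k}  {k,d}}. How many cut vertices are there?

1

Removing g increases the component count from 1 to 2, so g is a cut vertex.
By contrast removing d leaves 1 component; it is not a cut vertex. No other vertex is a cut vertex either.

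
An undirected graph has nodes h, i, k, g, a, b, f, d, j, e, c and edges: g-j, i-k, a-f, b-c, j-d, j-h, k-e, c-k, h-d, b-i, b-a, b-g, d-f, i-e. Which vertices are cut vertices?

Removing b increases the component count from 1 to 2, so b is a cut vertex.
By contrast removing d leaves 1 component; it is not a cut vertex. No other vertex is a cut vertex either.

b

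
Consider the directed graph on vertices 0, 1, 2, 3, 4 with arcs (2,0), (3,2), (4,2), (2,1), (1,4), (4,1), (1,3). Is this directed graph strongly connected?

No

There is no directed path from 0 to 1, so the graph is not strongly connected.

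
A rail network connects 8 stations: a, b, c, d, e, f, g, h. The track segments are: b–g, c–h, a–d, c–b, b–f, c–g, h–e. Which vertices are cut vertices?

Removing b increases the component count from 2 to 3, so b is a cut vertex.
Removing c increases the component count from 2 to 3, so c is a cut vertex.
Removing h increases the component count from 2 to 3, so h is a cut vertex.
By contrast removing d leaves 2 components; it is not a cut vertex. No other vertex is a cut vertex either.

b, c, h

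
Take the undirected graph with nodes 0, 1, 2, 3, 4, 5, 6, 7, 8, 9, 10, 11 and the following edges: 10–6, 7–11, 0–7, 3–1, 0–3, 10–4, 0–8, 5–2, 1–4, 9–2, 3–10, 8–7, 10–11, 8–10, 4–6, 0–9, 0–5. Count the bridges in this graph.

0

The edges on the cycle 0-9-2-5-0 are not bridges since each lies on that cycle.
Every edge lies on some cycle, so there are no bridges.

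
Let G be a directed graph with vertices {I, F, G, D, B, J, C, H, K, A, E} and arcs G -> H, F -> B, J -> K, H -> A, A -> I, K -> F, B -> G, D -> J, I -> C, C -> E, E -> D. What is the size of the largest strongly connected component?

11

{A, B, C, D, E, F, G, H, I, J, K} are all mutually reachable — one SCC of size 11.
The largest has 11 vertices.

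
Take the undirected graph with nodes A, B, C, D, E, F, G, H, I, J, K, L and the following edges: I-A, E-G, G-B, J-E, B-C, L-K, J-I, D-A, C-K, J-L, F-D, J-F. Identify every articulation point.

Removing J increases the component count from 2 to 3, so J is a cut vertex.
By contrast removing C leaves 2 components; it is not a cut vertex. No other vertex is a cut vertex either.

J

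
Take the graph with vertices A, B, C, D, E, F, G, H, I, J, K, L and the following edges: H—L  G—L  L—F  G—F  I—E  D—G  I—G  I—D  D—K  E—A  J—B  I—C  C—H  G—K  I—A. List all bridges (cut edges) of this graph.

B-J

The edges on the cycle I-E-A-I are not bridges since each lies on that cycle.
But removing J—B disconnects J from B — this is a bridge.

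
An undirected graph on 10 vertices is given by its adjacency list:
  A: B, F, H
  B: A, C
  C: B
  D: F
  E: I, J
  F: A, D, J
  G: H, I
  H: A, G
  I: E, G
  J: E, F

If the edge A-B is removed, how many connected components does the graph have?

2

Before removal there is 1 component.
A-B is a bridge — removing it separates A's side from B's side.
After removal: 2 components.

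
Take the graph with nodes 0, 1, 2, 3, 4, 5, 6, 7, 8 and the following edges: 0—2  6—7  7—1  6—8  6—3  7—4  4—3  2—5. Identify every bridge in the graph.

0-2, 1-7, 2-5, 6-8

The edges on the cycle 6-7-4-3-6 are not bridges since each lies on that cycle.
But removing 0—2 disconnects 0 from 2; removing 7—1 disconnects 7 from 1; removing 6—8 disconnects 6 from 8; removing 5—2 disconnects 5 from 2 — these are bridges.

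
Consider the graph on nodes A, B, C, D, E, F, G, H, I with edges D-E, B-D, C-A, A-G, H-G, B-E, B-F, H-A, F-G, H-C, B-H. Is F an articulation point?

No

Deleting F leaves 2 components (was 2), so F is not a cut vertex.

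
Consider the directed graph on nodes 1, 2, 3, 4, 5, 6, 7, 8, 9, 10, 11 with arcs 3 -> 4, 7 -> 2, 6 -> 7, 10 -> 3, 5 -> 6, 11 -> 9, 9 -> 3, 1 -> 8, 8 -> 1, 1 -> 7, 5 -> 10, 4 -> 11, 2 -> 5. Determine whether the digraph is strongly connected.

There is no directed path from 4 to 8, so the graph is not strongly connected.

No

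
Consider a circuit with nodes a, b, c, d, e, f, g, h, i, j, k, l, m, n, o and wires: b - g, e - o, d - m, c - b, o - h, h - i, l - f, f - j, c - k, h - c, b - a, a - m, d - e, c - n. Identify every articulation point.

b, c, f, h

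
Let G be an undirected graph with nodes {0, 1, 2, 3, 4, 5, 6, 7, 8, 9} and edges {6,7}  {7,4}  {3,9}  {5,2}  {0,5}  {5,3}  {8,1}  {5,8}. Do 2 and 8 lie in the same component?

Yes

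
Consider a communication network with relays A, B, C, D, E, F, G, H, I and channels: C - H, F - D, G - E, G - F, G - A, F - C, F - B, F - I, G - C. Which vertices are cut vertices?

C, F, G

Removing C increases the component count from 1 to 2, so C is a cut vertex.
Removing F increases the component count from 1 to 4, so F is a cut vertex.
Removing G increases the component count from 1 to 3, so G is a cut vertex.
By contrast removing B leaves 1 component; it is not a cut vertex. No other vertex is a cut vertex either.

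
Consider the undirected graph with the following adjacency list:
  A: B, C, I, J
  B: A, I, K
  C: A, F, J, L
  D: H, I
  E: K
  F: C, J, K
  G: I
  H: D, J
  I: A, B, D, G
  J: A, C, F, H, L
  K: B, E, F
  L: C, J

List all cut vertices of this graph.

I, K

Removing I increases the component count from 1 to 2, so I is a cut vertex.
Removing K increases the component count from 1 to 2, so K is a cut vertex.
By contrast removing C leaves 1 component; it is not a cut vertex. No other vertex is a cut vertex either.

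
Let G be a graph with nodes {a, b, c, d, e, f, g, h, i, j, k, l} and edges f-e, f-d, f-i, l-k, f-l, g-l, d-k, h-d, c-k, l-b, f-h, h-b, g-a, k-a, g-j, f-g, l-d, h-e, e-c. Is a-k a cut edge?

After removing a-k, the path a-g-l-k still connects them, so the edge is not a bridge.

No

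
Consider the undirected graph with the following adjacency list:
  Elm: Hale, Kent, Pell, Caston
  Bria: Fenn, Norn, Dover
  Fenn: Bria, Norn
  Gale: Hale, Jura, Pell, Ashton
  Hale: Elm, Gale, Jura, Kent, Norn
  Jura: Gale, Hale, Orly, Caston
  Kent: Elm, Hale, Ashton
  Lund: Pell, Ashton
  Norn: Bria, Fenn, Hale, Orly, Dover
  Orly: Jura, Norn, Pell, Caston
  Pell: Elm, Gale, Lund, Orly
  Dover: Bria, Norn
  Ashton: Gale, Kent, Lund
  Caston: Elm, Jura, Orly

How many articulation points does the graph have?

1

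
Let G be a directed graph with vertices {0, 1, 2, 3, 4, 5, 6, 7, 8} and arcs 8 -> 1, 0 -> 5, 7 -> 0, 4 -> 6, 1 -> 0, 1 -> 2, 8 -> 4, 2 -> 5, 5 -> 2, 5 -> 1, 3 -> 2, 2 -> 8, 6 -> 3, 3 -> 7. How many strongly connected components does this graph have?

1

{0, 1, 2, 3, 4, 5, 6, 7, 8} are all mutually reachable — one SCC of size 9.
That gives 1 strongly connected component.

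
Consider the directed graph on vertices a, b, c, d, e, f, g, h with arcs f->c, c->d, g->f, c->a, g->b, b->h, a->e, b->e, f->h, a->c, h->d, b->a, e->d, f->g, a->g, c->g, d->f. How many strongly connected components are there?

{a, b, c, d, e, f, g, h} are all mutually reachable — one SCC of size 8.
That gives 1 strongly connected component.

1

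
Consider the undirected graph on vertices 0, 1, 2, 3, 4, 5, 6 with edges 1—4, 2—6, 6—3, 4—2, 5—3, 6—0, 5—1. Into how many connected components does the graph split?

Starting from 0 we can reach 0, 1, 2, 3, 4, 5, 6. That is one component of size 7.
Total: 1 component.

1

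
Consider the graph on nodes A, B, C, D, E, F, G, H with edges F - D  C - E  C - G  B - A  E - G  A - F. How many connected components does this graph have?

3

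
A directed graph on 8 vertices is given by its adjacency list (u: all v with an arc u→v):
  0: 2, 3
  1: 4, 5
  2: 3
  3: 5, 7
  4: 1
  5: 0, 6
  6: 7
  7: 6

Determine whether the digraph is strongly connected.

No

There is no directed path from 2 to 4, so the graph is not strongly connected.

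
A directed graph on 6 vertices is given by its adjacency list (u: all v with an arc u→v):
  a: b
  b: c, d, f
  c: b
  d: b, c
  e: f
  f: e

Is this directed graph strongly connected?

No

There is no directed path from f to a, so the graph is not strongly connected.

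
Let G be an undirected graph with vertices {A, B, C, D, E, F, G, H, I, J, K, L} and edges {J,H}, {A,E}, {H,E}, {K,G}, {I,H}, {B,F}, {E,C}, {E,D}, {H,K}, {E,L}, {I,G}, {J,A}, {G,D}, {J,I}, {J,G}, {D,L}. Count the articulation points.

1

Removing E increases the component count from 2 to 3, so E is a cut vertex.
By contrast removing A leaves 2 components; it is not a cut vertex. No other vertex is a cut vertex either.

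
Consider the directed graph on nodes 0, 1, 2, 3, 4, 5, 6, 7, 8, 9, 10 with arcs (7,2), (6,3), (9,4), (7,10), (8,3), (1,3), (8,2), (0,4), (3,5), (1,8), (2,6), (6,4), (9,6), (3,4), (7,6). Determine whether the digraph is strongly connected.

There is no directed path from 5 to 10, so the graph is not strongly connected.

No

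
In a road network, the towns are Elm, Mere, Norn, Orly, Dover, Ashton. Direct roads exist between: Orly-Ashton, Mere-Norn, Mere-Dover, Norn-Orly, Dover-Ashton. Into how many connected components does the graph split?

Elm is isolated — a component by itself.
Starting from Mere we can reach Mere, Norn, Orly, Dover, Ashton. That is one component of size 5.
Total: 2 components.

2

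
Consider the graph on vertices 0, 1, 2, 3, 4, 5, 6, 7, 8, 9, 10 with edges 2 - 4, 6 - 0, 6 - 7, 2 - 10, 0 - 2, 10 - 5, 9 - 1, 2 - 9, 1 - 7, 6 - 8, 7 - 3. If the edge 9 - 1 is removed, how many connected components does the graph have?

1

9 and 1 are still connected via 9-2-0-6-7-1, so the component count stays at 1.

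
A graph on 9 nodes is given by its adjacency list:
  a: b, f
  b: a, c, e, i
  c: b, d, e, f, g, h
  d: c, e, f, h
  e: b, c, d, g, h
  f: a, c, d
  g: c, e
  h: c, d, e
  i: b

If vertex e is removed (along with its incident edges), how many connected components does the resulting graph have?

1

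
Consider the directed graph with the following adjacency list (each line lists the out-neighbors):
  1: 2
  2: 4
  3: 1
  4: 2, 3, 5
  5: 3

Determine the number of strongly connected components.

1

{1, 2, 3, 4, 5} are all mutually reachable — one SCC of size 5.
That gives 1 strongly connected component.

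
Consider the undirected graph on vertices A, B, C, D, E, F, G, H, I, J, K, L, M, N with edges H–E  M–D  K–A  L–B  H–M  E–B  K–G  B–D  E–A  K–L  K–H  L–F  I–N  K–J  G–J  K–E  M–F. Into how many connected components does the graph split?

3

C is isolated — a component by itself.
Starting from I we can reach I, N. That is one component of size 2.
Starting from A we can reach A, B, D, E, F, G, H, J, K, L, M. That is one component of size 11.
Total: 3 components.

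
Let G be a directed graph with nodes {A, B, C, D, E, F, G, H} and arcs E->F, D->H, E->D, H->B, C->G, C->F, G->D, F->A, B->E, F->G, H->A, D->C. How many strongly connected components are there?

{B, C, D, E, F, G, H} are all mutually reachable — one SCC of size 7.
{A} is an SCC by itself.
That gives 2 strongly connected components.

2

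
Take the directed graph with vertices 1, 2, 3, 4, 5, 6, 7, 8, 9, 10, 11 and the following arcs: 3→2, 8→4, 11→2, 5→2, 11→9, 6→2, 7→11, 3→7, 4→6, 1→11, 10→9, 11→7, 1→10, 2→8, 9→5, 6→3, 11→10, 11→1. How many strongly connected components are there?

1

{1, 2, 3, 4, 5, 6, 7, 8, 9, 10, 11} are all mutually reachable — one SCC of size 11.
That gives 1 strongly connected component.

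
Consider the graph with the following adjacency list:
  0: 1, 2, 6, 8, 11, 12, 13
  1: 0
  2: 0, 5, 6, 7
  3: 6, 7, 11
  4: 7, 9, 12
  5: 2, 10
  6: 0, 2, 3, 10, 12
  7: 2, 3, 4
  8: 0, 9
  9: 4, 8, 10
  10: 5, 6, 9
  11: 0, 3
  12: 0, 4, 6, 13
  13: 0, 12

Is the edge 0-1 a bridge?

Removing 0-1 leaves no path between 0 and 1: the component count goes from 1 to 2. So it is a bridge.

Yes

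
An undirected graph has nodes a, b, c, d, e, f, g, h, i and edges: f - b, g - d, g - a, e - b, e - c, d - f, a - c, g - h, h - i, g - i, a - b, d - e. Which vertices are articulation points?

g

Removing g increases the component count from 1 to 2, so g is a cut vertex.
By contrast removing c leaves 1 component; it is not a cut vertex. No other vertex is a cut vertex either.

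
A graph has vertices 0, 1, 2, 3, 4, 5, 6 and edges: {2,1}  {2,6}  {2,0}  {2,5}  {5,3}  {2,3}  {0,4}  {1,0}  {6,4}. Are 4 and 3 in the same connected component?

Yes

From 4 we can reach 0, 1, 2, 3, 4, 5, 6, which includes 3.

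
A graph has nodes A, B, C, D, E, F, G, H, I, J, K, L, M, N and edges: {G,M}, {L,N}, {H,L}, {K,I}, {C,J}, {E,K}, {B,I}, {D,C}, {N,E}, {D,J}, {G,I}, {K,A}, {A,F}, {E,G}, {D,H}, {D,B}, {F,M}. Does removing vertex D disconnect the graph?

Deleting D raises the number of components from 1 to 2, so D is a cut vertex.

Yes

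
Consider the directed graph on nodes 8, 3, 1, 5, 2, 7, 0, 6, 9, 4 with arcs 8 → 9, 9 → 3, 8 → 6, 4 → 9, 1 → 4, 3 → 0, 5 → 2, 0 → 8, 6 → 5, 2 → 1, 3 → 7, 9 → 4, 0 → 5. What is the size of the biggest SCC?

{0, 1, 2, 3, 4, 5, 6, 8, 9} are all mutually reachable — one SCC of size 9.
{7} is an SCC by itself.
The largest has 9 vertices.

9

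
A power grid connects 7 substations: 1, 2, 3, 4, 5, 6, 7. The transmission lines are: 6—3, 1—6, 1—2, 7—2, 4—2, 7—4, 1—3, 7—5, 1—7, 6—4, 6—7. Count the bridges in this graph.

1

The edges on the cycle 1-6-3-1 are not bridges since each lies on that cycle.
But removing 5—7 disconnects 5 from 7 — this is a bridge.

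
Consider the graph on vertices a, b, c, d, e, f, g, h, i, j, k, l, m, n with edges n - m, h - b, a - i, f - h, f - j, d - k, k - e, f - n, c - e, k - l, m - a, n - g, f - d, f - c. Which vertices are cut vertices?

Removing a increases the component count from 1 to 2, so a is a cut vertex.
Removing f increases the component count from 1 to 4, so f is a cut vertex.
Removing h increases the component count from 1 to 2, so h is a cut vertex.
Likewise k, m, n are cut vertices.
By contrast removing b leaves 1 component; it is not a cut vertex. No other vertex is a cut vertex either.

a, f, h, k, m, n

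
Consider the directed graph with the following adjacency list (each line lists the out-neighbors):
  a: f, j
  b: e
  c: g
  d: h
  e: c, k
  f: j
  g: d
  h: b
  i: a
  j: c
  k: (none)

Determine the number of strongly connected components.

{b, c, d, e, g, h} are all mutually reachable — one SCC of size 6.
{f} is an SCC by itself.
{a} is an SCC by itself.
{j} is an SCC by itself.
{k} is an SCC by itself.
(and 1 more singleton SCC)
That gives 6 strongly connected components.

6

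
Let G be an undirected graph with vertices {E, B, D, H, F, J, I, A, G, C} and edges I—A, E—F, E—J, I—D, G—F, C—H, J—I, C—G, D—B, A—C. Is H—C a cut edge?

Yes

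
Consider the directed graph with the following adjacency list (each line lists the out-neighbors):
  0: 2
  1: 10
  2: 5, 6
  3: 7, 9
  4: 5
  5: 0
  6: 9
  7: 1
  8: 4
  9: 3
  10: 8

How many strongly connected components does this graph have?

1

{0, 1, 2, 3, 4, 5, 6, 7, 8, 9, 10} are all mutually reachable — one SCC of size 11.
That gives 1 strongly connected component.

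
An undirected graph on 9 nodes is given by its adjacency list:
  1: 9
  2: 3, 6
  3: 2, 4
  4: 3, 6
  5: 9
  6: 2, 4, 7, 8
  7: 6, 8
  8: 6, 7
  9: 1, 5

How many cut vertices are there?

Removing 6 increases the component count from 2 to 3, so 6 is a cut vertex.
Removing 9 increases the component count from 2 to 3, so 9 is a cut vertex.
By contrast removing 1 leaves 2 components; it is not a cut vertex. No other vertex is a cut vertex either.

2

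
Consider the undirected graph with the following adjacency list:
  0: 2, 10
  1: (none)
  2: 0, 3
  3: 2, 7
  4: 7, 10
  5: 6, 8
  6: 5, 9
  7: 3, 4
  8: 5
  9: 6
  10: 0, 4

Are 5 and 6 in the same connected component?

From 5 we can reach 5, 6, 8, 9, which includes 6.

Yes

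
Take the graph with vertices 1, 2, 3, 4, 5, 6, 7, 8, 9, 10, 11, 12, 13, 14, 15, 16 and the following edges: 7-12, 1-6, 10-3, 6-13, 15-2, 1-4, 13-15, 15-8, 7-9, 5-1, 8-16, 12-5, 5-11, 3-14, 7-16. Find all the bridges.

1-4, 10-3, 11-5, 14-3, 15-2, 7-9

The edges on the cycle 7-12-5-1-6-13-15-8-16-7 are not bridges since each lies on that cycle.
But removing 10-3 disconnects 10 from 3; removing 4-1 disconnects 4 from 1; removing 5-11 disconnects 5 from 11; removing 3-14 disconnects 3 from 14 — these are bridges.
In total 6 edges are bridges.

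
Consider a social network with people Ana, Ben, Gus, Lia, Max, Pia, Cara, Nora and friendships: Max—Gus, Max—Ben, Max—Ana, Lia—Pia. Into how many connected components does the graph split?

4

Nora is isolated — a component by itself.
Cara is isolated — a component by itself.
Starting from Lia we can reach Lia, Pia. That is one component of size 2.
Starting from Ana we can reach Ana, Ben, Gus, Max. That is one component of size 4.
Total: 4 components.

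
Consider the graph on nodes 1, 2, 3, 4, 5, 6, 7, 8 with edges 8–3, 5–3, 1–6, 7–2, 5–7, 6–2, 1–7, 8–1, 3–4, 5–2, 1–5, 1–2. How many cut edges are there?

1

The edges on the cycle 1-5-2-1 are not bridges since each lies on that cycle.
But removing 4–3 disconnects 4 from 3 — this is a bridge.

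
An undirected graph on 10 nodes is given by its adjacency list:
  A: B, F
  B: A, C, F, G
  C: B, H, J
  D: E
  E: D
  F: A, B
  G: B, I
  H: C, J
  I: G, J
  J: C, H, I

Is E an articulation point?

Deleting E leaves 2 components (was 2), so E is not a cut vertex.

No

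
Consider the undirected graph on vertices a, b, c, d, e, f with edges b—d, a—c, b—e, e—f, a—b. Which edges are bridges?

removing b—d disconnects b from d; removing b—a disconnects b from a; removing c—a disconnects c from a; removing e—f disconnects e from f — these are bridges.
In total 5 edges are bridges.

a-b, a-c, b-d, b-e, e-f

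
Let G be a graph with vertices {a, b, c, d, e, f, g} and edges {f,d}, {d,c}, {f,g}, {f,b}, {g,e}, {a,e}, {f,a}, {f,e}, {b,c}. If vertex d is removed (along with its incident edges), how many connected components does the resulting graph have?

With d gone, the remaining components are: {a, b, c, e, f, g}.
That is 1 component.

1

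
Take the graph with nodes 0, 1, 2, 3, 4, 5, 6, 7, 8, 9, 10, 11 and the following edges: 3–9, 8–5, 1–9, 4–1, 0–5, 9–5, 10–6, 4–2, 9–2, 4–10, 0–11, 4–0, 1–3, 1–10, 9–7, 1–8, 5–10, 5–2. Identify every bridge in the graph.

The edges on the cycle 4-1-8-5-2-4 are not bridges since each lies on that cycle.
But removing 0–11 disconnects 0 from 11; removing 7–9 disconnects 7 from 9; removing 6–10 disconnects 6 from 10 — these are bridges.

0-11, 10-6, 7-9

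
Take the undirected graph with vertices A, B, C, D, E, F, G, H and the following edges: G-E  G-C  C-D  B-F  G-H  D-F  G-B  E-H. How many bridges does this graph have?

The edges on the cycle G-E-H-G are not bridges since each lies on that cycle.
Every edge lies on some cycle, so there are no bridges.

0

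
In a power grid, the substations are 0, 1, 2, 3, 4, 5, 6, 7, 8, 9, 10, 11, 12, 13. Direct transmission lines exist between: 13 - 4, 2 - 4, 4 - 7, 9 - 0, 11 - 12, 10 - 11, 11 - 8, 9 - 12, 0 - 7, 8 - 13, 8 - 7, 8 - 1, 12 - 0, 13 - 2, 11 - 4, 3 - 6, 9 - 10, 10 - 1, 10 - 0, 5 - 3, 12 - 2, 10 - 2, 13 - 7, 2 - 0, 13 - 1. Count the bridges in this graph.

The edges on the cycle 10-11-8-13-2-10 are not bridges since each lies on that cycle.
But removing 3 - 6 disconnects 3 from 6; removing 5 - 3 disconnects 5 from 3 — these are bridges.
That makes 2 bridges.

2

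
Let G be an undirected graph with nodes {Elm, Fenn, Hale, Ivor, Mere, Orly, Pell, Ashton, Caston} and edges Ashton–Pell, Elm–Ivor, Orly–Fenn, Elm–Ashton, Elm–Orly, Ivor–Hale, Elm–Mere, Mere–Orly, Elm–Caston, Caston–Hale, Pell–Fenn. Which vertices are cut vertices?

Elm

Removing Elm increases the component count from 1 to 2, so Elm is a cut vertex.
By contrast removing Ivor leaves 1 component; it is not a cut vertex. No other vertex is a cut vertex either.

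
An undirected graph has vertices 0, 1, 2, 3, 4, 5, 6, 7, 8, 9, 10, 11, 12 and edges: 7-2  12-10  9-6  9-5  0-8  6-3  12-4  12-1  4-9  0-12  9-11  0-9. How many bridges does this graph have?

The edges on the cycle 0-12-4-9-0 are not bridges since each lies on that cycle.
But removing 9-6 disconnects 9 from 6; removing 12-1 disconnects 12 from 1; removing 12-10 disconnects 12 from 10; removing 7-2 disconnects 7 from 2 — these are bridges.
In total 8 edges are bridges.

8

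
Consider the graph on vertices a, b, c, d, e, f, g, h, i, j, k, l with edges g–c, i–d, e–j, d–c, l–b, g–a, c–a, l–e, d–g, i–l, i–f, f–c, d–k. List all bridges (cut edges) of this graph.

The edges on the cycle g-c-a-g are not bridges since each lies on that cycle.
But removing j–e disconnects j from e; removing b–l disconnects b from l; removing l–e disconnects l from e; removing k–d disconnects k from d — these are bridges.
In total 5 edges are bridges.

b-l, d-k, e-j, e-l, i-l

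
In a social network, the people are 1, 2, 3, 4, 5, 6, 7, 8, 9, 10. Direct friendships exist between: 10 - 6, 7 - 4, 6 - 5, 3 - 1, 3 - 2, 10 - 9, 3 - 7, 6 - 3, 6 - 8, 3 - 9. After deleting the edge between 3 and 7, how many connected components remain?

2

Before removal there is 1 component.
3 - 7 is a bridge — removing it separates 3's side from 7's side.
After removal: 2 components.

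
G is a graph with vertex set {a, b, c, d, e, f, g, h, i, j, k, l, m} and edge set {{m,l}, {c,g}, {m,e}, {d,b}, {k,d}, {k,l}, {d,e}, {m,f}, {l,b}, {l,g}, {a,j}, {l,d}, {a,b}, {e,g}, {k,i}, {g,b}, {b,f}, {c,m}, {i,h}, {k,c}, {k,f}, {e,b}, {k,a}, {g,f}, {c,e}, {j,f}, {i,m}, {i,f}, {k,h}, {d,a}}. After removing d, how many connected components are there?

1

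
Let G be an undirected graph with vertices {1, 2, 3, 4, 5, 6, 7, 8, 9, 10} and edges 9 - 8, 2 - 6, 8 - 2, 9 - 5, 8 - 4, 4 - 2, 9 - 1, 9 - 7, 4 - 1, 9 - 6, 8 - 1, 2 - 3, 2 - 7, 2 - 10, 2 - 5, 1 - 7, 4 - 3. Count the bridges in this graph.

1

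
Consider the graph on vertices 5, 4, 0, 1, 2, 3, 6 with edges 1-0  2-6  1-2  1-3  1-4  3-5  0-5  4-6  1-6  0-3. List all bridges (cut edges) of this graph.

The edges on the cycle 1-0-5-3-1 are not bridges since each lies on that cycle.
Every edge lies on some cycle, so there are no bridges.

none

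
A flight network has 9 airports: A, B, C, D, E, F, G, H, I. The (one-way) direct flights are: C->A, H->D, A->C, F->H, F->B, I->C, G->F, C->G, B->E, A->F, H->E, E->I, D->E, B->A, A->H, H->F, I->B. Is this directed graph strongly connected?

From C we can reach every vertex (A, B, C, D, E, F, G, H, I), and every vertex can reach C (A, B, C, D, E, F, G, H, I). So the whole graph is one strongly connected component.

Yes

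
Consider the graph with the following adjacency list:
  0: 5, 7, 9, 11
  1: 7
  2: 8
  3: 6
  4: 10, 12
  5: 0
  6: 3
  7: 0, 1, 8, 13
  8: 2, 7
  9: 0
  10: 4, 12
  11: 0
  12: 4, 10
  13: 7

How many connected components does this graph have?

3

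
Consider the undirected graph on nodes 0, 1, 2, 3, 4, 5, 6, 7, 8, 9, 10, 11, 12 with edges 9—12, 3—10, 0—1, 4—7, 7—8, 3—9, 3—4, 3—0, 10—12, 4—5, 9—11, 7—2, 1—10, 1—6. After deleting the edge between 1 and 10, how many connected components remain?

1

1 and 10 are still connected via 1-0-3-10, so the component count stays at 1.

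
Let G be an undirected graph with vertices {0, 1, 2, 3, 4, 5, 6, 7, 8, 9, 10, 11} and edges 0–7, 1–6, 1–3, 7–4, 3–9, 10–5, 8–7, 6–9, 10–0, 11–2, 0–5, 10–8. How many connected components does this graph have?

3

Starting from 2 we can reach 2, 11. That is one component of size 2.
Starting from 1 we can reach 1, 3, 6, 9. That is one component of size 4.
Starting from 0 we can reach 0, 4, 5, 7, 8, 10. That is one component of size 6.
Total: 3 components.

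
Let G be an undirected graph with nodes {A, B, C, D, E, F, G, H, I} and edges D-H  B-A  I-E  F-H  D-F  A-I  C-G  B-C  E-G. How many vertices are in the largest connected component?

6

Starting from D we can reach D, F, H. That is one component of size 3.
Starting from A we can reach A, B, C, E, G, I. That is one component of size 6.
The largest has 6 vertices.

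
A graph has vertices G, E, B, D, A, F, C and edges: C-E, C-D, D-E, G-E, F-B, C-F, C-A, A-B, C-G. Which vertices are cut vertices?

Removing C increases the component count from 1 to 2, so C is a cut vertex.
By contrast removing A leaves 1 component; it is not a cut vertex. No other vertex is a cut vertex either.

C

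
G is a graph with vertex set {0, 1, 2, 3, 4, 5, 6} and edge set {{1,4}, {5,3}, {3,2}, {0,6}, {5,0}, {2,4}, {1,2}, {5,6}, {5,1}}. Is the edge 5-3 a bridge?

No

After removing 5-3, the path 5-1-2-3 still connects them, so the edge is not a bridge.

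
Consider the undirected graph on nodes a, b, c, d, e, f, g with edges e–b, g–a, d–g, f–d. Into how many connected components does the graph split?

3

c is isolated — a component by itself.
Starting from b we can reach b, e. That is one component of size 2.
Starting from a we can reach a, d, f, g. That is one component of size 4.
Total: 3 components.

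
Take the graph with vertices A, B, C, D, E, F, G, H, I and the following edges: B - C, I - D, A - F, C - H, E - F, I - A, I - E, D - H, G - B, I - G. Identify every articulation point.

I

Removing I increases the component count from 1 to 2, so I is a cut vertex.
By contrast removing B leaves 1 component; it is not a cut vertex. No other vertex is a cut vertex either.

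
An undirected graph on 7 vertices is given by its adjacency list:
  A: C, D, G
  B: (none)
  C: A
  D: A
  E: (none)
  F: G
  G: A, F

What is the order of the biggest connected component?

B is isolated — a component by itself.
E is isolated — a component by itself.
Starting from A we can reach A, C, D, F, G. That is one component of size 5.
The largest has 5 vertices.

5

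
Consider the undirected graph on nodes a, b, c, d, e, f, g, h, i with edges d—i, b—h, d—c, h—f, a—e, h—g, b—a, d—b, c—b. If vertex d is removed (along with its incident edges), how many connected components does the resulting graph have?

2

With d gone, the remaining components are: {i}; {a, b, c, e, f, g, h}.
That is 2 components.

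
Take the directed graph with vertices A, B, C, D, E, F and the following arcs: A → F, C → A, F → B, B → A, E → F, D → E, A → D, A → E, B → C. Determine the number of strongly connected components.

1

{A, B, C, D, E, F} are all mutually reachable — one SCC of size 6.
That gives 1 strongly connected component.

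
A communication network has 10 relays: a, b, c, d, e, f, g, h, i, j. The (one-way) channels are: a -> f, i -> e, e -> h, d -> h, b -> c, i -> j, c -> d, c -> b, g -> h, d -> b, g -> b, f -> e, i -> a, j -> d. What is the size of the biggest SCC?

{b, c, d} are all mutually reachable — one SCC of size 3.
{h} is an SCC by itself.
{e} is an SCC by itself.
{f} is an SCC by itself.
{g} is an SCC by itself.
(and 3 more singleton SCCs)
The largest has 3 vertices.

3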